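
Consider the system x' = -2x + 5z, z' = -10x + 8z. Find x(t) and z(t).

Coefficient matrix A = [[-2, 5], [-10, 8]].
Characteristic polynomial det(A - λI) = λ^2 - 6λ + 34 = 0.
Eigenvalues λ = 3 ± 5i (complex conjugate pair).
For λ=3+5i: an eigenvector is (-1,-1) - i(0,1) = (-1, -1 - i).
A real fundamental pair from Re and Im of e^((3+5i)t)v: X_1 = e^(3t)(cos(5t)·(-1,-1) + sin(5t)·(0,1)), X_2 = e^(3t)(sin(5t)·(-1,-1) - cos(5t)·(0,1)).
General solution: c_1X_1 + c_2X_2.

x(t) = -c_1e^(3t)cos(5t) - c_2e^(3t)sin(5t), z(t) = c_1e^(3t)sin(5t) - c_1e^(3t)cos(5t) - c_2e^(3t)sin(5t) - c_2e^(3t)cos(5t)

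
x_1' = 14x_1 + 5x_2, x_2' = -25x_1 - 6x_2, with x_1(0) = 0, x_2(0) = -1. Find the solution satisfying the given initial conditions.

Coefficient matrix A = [[14, 5], [-25, -6]].
Characteristic polynomial det(A - λI) = λ^2 - 8λ + 41 = 0.
Eigenvalues λ = 4 ± 5i (complex conjugate pair).
For λ=4+5i: an eigenvector is (-1,2) - i(0,1) = (-1, 2 - i).
A real fundamental pair from Re and Im of e^((4+5i)t)v: X_1 = e^(4t)(cos(5t)·(-1,2) + sin(5t)·(0,1)), X_2 = e^(4t)(sin(5t)·(-1,2) - cos(5t)·(0,1)).
General solution: c_1X_1 + c_2X_2.
Applying x_1(0)=0, x_2(0)=-1 gives c_1=0, c_2=1.

x_1(t) = -e^(4t)sin(5t), x_2(t) = 2e^(4t)sin(5t) - e^(4t)cos(5t)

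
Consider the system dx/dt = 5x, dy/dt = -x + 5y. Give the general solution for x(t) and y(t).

x(t) = C_2e^(5t), y(t) = -C_1e^(5t) - C_2te^(5t) - C_2e^(5t)

Coefficient matrix A = [[5, 0], [-1, 5]].
Characteristic polynomial det(A - λI) = λ^2 - 10λ + 25 = 0.
Single eigenvalue λ = 5 with algebraic multiplicity 2.
Eigenvector v = (0,-1); generalized eigenvector w with (A-λI)w=v is (1,-1).
General solution: e^(5t)[C_1·v + C_2·(t·v + w)].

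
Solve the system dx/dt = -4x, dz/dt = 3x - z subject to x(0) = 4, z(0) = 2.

x(t) = 4e^(-4t), z(t) = 6e^(-t) - 4e^(-4t)

Coefficient matrix A = [[-4, 0], [3, -1]].
Characteristic polynomial det(A - λI) = λ^2 + 5λ + 4 = 0.
Eigenvalues λ = -1, -4.
For λ=-1: (A-λI) row 1 is [-3, 0], so an eigenvector is (0, -1).
For λ=-4: (A-λI) row 2 is [3, 3], so an eigenvector is (-1, 1).
General solution: K_1e^(-t)(0,-1) + K_2e^(-4t)(-1,1).
Applying x(0)=4, z(0)=2 gives K_1=-6, K_2=-4.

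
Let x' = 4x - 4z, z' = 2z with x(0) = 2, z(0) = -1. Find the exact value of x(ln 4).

992

A = [[4,-4],[0,2]]; eigenvalues λ = 2, 4.
Eigenvectors: (-2,-1) for λ=2, (1,0) for λ=4.
From the initial condition, c_1 = 1, c_2 = 4.
x(ln 4) = (1)(4^2)(-2) + (4)(4^4)(1) = 992.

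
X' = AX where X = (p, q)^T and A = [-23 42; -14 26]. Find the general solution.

p(t) = -3C_1e^(5t) - 2C_2e^(-2t), q(t) = -2C_1e^(5t) - C_2e^(-2t)

Coefficient matrix A = [[-23, 42], [-14, 26]].
Characteristic polynomial det(A - λI) = λ^2 - 3λ - 10 = 0.
Eigenvalues λ = 5, -2.
For λ=5: (A-λI) row 1 is [-28, 42], so an eigenvector is (-3, -2).
For λ=-2: (A-λI) row 1 is [-21, 42], so an eigenvector is (-2, -1).
General solution: C_1e^(5t)(-3,-2) + C_2e^(-2t)(-2,-1).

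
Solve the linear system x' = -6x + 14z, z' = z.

x(t) = -2C_1e^(t) + C_2e^(-6t), z(t) = -C_1e^(t)

Coefficient matrix A = [[-6, 14], [0, 1]].
Characteristic polynomial det(A - λI) = λ^2 + 5λ - 6 = 0.
Eigenvalues λ = 1, -6.
For λ=1: (A-λI) row 1 is [-7, 14], so an eigenvector is (-2, -1).
For λ=-6: (A-λI) row 1 is [0, 14], so an eigenvector is (1, 0).
General solution: C_1e^(t)(-2,-1) + C_2e^(-6t)(1,0).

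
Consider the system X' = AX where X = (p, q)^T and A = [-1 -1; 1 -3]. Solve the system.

Coefficient matrix A = [[-1, -1], [1, -3]].
Characteristic polynomial det(A - λI) = λ^2 + 4λ + 4 = 0.
Single eigenvalue λ = -2 with algebraic multiplicity 2.
Eigenvector v = (-1,-1); generalized eigenvector w with (A-λI)w=v is (-2,-1).
General solution: e^(-2t)[c_1·v + c_2·(t·v + w)].

p(t) = -c_1e^(-2t) - c_2te^(-2t) - 2c_2e^(-2t), q(t) = -c_1e^(-2t) - c_2te^(-2t) - c_2e^(-2t)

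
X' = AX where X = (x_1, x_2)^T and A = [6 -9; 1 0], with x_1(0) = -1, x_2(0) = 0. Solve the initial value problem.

x_1(t) = -3te^(3t) - e^(3t), x_2(t) = -te^(3t)

Coefficient matrix A = [[6, -9], [1, 0]].
Characteristic polynomial det(A - λI) = λ^2 - 6λ + 9 = 0.
Single eigenvalue λ = 3 with algebraic multiplicity 2.
Eigenvector v = (3,1); generalized eigenvector w with (A-λI)w=v is (1,0).
General solution: e^(3t)[C_1·v + C_2·(t·v + w)].
Applying x_1(0)=-1, x_2(0)=0 gives C_1=0, C_2=-1.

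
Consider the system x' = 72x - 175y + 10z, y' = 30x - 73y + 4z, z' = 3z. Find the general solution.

x(t) = 5c_1e^(2t) + 7c_2e^(-3t) + 10c_3e^(3t), y(t) = 2c_1e^(2t) + 3c_2e^(-3t) + 4c_3e^(3t), z(t) = c_3e^(3t)

Coefficient matrix A = [[72, -175, 10], [30, -73, 4], [0, 0, 3]].
det(A - λI) = 0 gives eigenvalues λ = 2, -3, 3.
For λ=2: eigenvector (5,2,0).
For λ=-3: eigenvector (7,3,0).
For λ=3: eigenvector (10,4,1).
General solution: c_1e^(2t)(5,2,0) + c_2e^(-3t)(7,3,0) + c_3e^(3t)(10,4,1).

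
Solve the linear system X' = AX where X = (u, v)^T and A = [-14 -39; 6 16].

Coefficient matrix A = [[-14, -39], [6, 16]].
Characteristic polynomial det(A - λI) = λ^2 - 2λ + 10 = 0.
Eigenvalues λ = 1 ± 3i (complex conjugate pair).
For λ=1+3i: an eigenvector is (3,-1) - i(-2,1) = (3 + 2i, -1 - i).
A real fundamental pair from Re and Im of e^((1+3i)t)v: X_1 = e^(t)(cos(3t)·(3,-1) + sin(3t)·(-2,1)), X_2 = e^(t)(sin(3t)·(3,-1) - cos(3t)·(-2,1)).
General solution: K_1X_1 + K_2X_2.

u(t) = -2K_1e^(t)sin(3t) + 3K_1e^(t)cos(3t) + 3K_2e^(t)sin(3t) + 2K_2e^(t)cos(3t), v(t) = K_1e^(t)sin(3t) - K_1e^(t)cos(3t) - K_2e^(t)sin(3t) - K_2e^(t)cos(3t)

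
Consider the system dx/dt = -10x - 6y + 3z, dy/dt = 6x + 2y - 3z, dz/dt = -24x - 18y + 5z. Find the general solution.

x(t) = c_1e^(-t) + c_2e^(2t), y(t) = -c_1e^(-t) - c_2e^(2t) + c_3e^(-4t), z(t) = c_1e^(-t) + 2c_2e^(2t) + 2c_3e^(-4t)

Coefficient matrix A = [[-10, -6, 3], [6, 2, -3], [-24, -18, 5]].
det(A - λI) = 0 gives eigenvalues λ = -1, 2, -4.
For λ=-1: eigenvector (1,-1,1).
For λ=2: eigenvector (1,-1,2).
For λ=-4: eigenvector (0,1,2).
General solution: c_1e^(-t)(1,-1,1) + c_2e^(2t)(1,-1,2) + c_3e^(-4t)(0,1,2).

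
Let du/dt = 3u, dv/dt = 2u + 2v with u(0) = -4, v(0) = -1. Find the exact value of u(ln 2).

-32

A = [[3,0],[2,2]]; eigenvalues λ = 2, 3.
Eigenvectors: (0,-1) for λ=2, (1,2) for λ=3.
From the initial condition, c_1 = -7, c_2 = -4.
u(ln 2) = (-7)(2^2)(0) + (-4)(2^3)(1) = -32.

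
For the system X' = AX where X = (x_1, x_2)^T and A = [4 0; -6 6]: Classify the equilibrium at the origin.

A = [[4,0],[-6,6]]; det(A-λI) = λ^2 - 10λ + 24.
λ = 6, 4: both positive.

unstable node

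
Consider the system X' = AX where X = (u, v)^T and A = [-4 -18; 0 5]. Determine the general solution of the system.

u(t) = -2K_1e^(5t) + K_2e^(-4t), v(t) = K_1e^(5t)

Coefficient matrix A = [[-4, -18], [0, 5]].
Characteristic polynomial det(A - λI) = λ^2 - λ - 20 = 0.
Eigenvalues λ = 5, -4.
For λ=5: (A-λI) row 1 is [-9, -18], so an eigenvector is (-2, 1).
For λ=-4: (A-λI) row 1 is [0, -18], so an eigenvector is (1, 0).
General solution: K_1e^(5t)(-2,1) + K_2e^(-4t)(1,0).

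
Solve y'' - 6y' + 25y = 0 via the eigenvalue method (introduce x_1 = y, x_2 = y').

y(t) = K_1e^(3t)cos(4t) + K_2e^(3t)sin(4t)

Let x_1 = y, x_2 = y'. Then x_1' = x_2 and x_2' = -25x_1 + 6x_2.
A = [[0,1],[-25,6]]; det(A-λI) = λ^2 - 6λ + 25.
Eigenvalues λ = 3 ± 4i.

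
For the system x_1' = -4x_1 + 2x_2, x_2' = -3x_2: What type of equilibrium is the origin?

stable node

A = [[-4,2],[0,-3]]; det(A-λI) = λ^2 + 7λ + 12.
λ = -4, -3: both negative.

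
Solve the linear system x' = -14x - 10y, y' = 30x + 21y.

Coefficient matrix A = [[-14, -10], [30, 21]].
Characteristic polynomial det(A - λI) = λ^2 - 7λ + 6 = 0.
Eigenvalues λ = 1, 6.
For λ=1: (A-λI) row 1 is [-15, -10], so an eigenvector is (-2, 3).
For λ=6: (A-λI) row 1 is [-20, -10], so an eigenvector is (1, -2).
General solution: K_1e^(t)(-2,3) + K_2e^(6t)(1,-2).

x(t) = -2K_1e^(t) + K_2e^(6t), y(t) = 3K_1e^(t) - 2K_2e^(6t)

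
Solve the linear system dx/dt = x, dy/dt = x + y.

Coefficient matrix A = [[1, 0], [1, 1]].
Characteristic polynomial det(A - λI) = λ^2 - 2λ + 1 = 0.
Single eigenvalue λ = 1 with algebraic multiplicity 2.
Eigenvector v = (0,1); generalized eigenvector w with (A-λI)w=v is (1,-1).
General solution: e^(t)[K_1·v + K_2·(t·v + w)].

x(t) = K_2e^(t), y(t) = K_1e^(t) + K_2te^(t) - K_2e^(t)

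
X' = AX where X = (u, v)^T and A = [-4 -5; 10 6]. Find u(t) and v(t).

u(t) = K_1e^(t)sin(5t) - K_2e^(t)cos(5t), v(t) = -K_1e^(t)sin(5t) - K_1e^(t)cos(5t) - K_2e^(t)sin(5t) + K_2e^(t)cos(5t)

Coefficient matrix A = [[-4, -5], [10, 6]].
Characteristic polynomial det(A - λI) = λ^2 - 2λ + 26 = 0.
Eigenvalues λ = 1 ± 5i (complex conjugate pair).
For λ=1+5i: an eigenvector is (0,-1) - i(1,-1) = (0 - i, -1 + i).
A real fundamental pair from Re and Im of e^((1+5i)t)v: X_1 = e^(t)(cos(5t)·(0,-1) + sin(5t)·(1,-1)), X_2 = e^(t)(sin(5t)·(0,-1) - cos(5t)·(1,-1)).
General solution: K_1X_1 + K_2X_2.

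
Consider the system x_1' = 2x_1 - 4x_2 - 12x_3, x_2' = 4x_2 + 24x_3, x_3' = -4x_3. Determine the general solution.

Coefficient matrix A = [[2, -4, -12], [0, 4, 24], [0, 0, -4]].
det(A - λI) = 0 gives eigenvalues λ = 4, -4, 2.
For λ=4: eigenvector (2,-1,0).
For λ=-4: eigenvector (0,-3,1).
For λ=2: eigenvector (1,0,0).
General solution: c_1e^(4t)(2,-1,0) + c_2e^(-4t)(0,-3,1) + c_3e^(2t)(1,0,0).

x_1(t) = 2c_1e^(4t) + c_3e^(2t), x_2(t) = -c_1e^(4t) - 3c_2e^(-4t), x_3(t) = c_2e^(-4t)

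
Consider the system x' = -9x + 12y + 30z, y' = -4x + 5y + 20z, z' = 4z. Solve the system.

x(t) = -3C_1e^(-t) + 2C_2e^(-3t) + 6C_3e^(4t), y(t) = -2C_1e^(-t) + C_2e^(-3t) + 4C_3e^(4t), z(t) = C_3e^(4t)

Coefficient matrix A = [[-9, 12, 30], [-4, 5, 20], [0, 0, 4]].
det(A - λI) = 0 gives eigenvalues λ = -1, -3, 4.
For λ=-1: eigenvector (-3,-2,0).
For λ=-3: eigenvector (2,1,0).
For λ=4: eigenvector (6,4,1).
General solution: C_1e^(-t)(-3,-2,0) + C_2e^(-3t)(2,1,0) + C_3e^(4t)(6,4,1).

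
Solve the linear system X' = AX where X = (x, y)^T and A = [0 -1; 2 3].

x(t) = c_1e^(2t) + c_2e^(t), y(t) = -2c_1e^(2t) - c_2e^(t)

Coefficient matrix A = [[0, -1], [2, 3]].
Characteristic polynomial det(A - λI) = λ^2 - 3λ + 2 = 0.
Eigenvalues λ = 2, 1.
For λ=2: (A-λI) row 1 is [-2, -1], so an eigenvector is (1, -2).
For λ=1: (A-λI) row 1 is [-1, -1], so an eigenvector is (1, -1).
General solution: c_1e^(2t)(1,-2) + c_2e^(t)(1,-1).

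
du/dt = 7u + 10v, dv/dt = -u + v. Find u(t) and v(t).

u(t) = 3K_1e^(4t)sin(t) + K_1e^(4t)cos(t) + K_2e^(4t)sin(t) - 3K_2e^(4t)cos(t), v(t) = -K_1e^(4t)sin(t) + K_2e^(4t)cos(t)

Coefficient matrix A = [[7, 10], [-1, 1]].
Characteristic polynomial det(A - λI) = λ^2 - 8λ + 17 = 0.
Eigenvalues λ = 4 ± i (complex conjugate pair).
For λ=4+i: an eigenvector is (1,0) - i(3,-1) = (1 - 3i, 0 + i).
A real fundamental pair from Re and Im of e^((4+i)t)v: X_1 = e^(4t)(cos(t)·(1,0) + sin(t)·(3,-1)), X_2 = e^(4t)(sin(t)·(1,0) - cos(t)·(3,-1)).
General solution: K_1X_1 + K_2X_2.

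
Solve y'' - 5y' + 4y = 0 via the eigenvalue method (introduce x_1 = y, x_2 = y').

Let x_1 = y, x_2 = y'. Then x_1' = x_2 and x_2' = -4x_1 + 5x_2.
A = [[0,1],[-4,5]]; det(A-λI) = λ^2 - 5λ + 4.
Eigenvalues λ = 1, 4 with eigenvectors (1,1), (1,4).

y(t) = K_1e^(t) + K_2e^(4t)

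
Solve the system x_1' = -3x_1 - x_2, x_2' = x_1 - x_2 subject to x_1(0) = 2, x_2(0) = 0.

Coefficient matrix A = [[-3, -1], [1, -1]].
Characteristic polynomial det(A - λI) = λ^2 + 4λ + 4 = 0.
Single eigenvalue λ = -2 with algebraic multiplicity 2.
Eigenvector v = (1,-1); generalized eigenvector w with (A-λI)w=v is (-3,2).
General solution: e^(-2t)[C_1·v + C_2·(t·v + w)].
Applying x_1(0)=2, x_2(0)=0 gives C_1=-4, C_2=-2.

x_1(t) = -2te^(-2t) + 2e^(-2t), x_2(t) = 2te^(-2t)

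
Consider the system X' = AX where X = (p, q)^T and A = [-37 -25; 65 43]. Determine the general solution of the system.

Coefficient matrix A = [[-37, -25], [65, 43]].
Characteristic polynomial det(A - λI) = λ^2 - 6λ + 34 = 0.
Eigenvalues λ = 3 ± 5i (complex conjugate pair).
For λ=3+5i: an eigenvector is (1,-2) - i(2,-3) = (1 - 2i, -2 + 3i).
A real fundamental pair from Re and Im of e^((3+5i)t)v: X_1 = e^(3t)(cos(5t)·(1,-2) + sin(5t)·(2,-3)), X_2 = e^(3t)(sin(5t)·(1,-2) - cos(5t)·(2,-3)).
General solution: K_1X_1 + K_2X_2.

p(t) = 2K_1e^(3t)sin(5t) + K_1e^(3t)cos(5t) + K_2e^(3t)sin(5t) - 2K_2e^(3t)cos(5t), q(t) = -3K_1e^(3t)sin(5t) - 2K_1e^(3t)cos(5t) - 2K_2e^(3t)sin(5t) + 3K_2e^(3t)cos(5t)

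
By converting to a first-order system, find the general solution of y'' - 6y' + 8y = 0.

Let x_1 = y, x_2 = y'. Then x_1' = x_2 and x_2' = -8x_1 + 6x_2.
A = [[0,1],[-8,6]]; det(A-λI) = λ^2 - 6λ + 8.
Eigenvalues λ = 4, 2 with eigenvectors (1,4), (1,2).

y(t) = c_1e^(4t) + c_2e^(2t)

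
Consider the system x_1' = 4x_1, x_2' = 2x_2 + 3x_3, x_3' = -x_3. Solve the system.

Coefficient matrix A = [[4, 0, 0], [0, 2, 3], [0, 0, -1]].
det(A - λI) = 0 gives eigenvalues λ = 4, -1, 2.
For λ=4: eigenvector (1,0,0).
For λ=-1: eigenvector (0,-1,1).
For λ=2: eigenvector (0,1,0).
General solution: c_1e^(4t)(1,0,0) + c_2e^(-t)(0,-1,1) + c_3e^(2t)(0,1,0).

x_1(t) = c_1e^(4t), x_2(t) = -c_2e^(-t) + c_3e^(2t), x_3(t) = c_2e^(-t)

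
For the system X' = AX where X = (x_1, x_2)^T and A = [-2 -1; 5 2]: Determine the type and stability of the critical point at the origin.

center

A = [[-2,-1],[5,2]]; det(A-λI) = λ^2 + 1.
λ = 0 ± i: zero real part.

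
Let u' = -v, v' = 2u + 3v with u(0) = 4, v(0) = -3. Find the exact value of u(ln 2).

A = [[0,-1],[2,3]]; eigenvalues λ = 2, 1.
Eigenvectors: (-1,2) for λ=2, (-1,1) for λ=1.
From the initial condition, c_1 = 1, c_2 = -5.
u(ln 2) = (1)(2^2)(-1) + (-5)(2^1)(-1) = 6.

6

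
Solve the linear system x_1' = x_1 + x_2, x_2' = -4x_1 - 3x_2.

Coefficient matrix A = [[1, 1], [-4, -3]].
Characteristic polynomial det(A - λI) = λ^2 + 2λ + 1 = 0.
Single eigenvalue λ = -1 with algebraic multiplicity 2.
Eigenvector v = (1,-2); generalized eigenvector w with (A-λI)w=v is (0,1).
General solution: e^(-t)[C_1·v + C_2·(t·v + w)].

x_1(t) = C_1e^(-t) + C_2te^(-t), x_2(t) = -2C_1e^(-t) - 2C_2te^(-t) + C_2e^(-t)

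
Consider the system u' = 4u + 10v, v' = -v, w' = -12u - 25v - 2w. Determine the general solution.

u(t) = c_1e^(4t) - 2c_2e^(-t), v(t) = c_2e^(-t), w(t) = -2c_1e^(4t) - c_2e^(-t) + c_3e^(-2t)

Coefficient matrix A = [[4, 10, 0], [0, -1, 0], [-12, -25, -2]].
det(A - λI) = 0 gives eigenvalues λ = 4, -1, -2.
For λ=4: eigenvector (1,0,-2).
For λ=-1: eigenvector (-2,1,-1).
For λ=-2: eigenvector (0,0,1).
General solution: c_1e^(4t)(1,0,-2) + c_2e^(-t)(-2,1,-1) + c_3e^(-2t)(0,0,1).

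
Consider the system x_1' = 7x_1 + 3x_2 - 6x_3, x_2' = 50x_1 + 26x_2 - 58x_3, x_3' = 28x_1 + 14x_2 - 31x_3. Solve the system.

x_1(t) = c_1e^(4t) - c_2e^(t), x_2(t) = 3c_1e^(4t) + 2c_2e^(t) + 2c_3e^(-3t), x_3(t) = 2c_1e^(4t) + c_3e^(-3t)

Coefficient matrix A = [[7, 3, -6], [50, 26, -58], [28, 14, -31]].
det(A - λI) = 0 gives eigenvalues λ = 4, 1, -3.
For λ=4: eigenvector (1,3,2).
For λ=1: eigenvector (-1,2,0).
For λ=-3: eigenvector (0,2,1).
General solution: c_1e^(4t)(1,3,2) + c_2e^(t)(-1,2,0) + c_3e^(-3t)(0,2,1).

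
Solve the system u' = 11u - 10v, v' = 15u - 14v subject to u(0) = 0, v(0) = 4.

Coefficient matrix A = [[11, -10], [15, -14]].
Characteristic polynomial det(A - λI) = λ^2 + 3λ - 4 = 0.
Eigenvalues λ = 1, -4.
For λ=1: (A-λI) row 1 is [10, -10], so an eigenvector is (1, 1).
For λ=-4: (A-λI) row 1 is [15, -10], so an eigenvector is (-2, -3).
General solution: C_1e^(t)(1,1) + C_2e^(-4t)(-2,-3).
Applying u(0)=0, v(0)=4 gives C_1=-8, C_2=-4.

u(t) = -8e^(t) + 8e^(-4t), v(t) = -8e^(t) + 12e^(-4t)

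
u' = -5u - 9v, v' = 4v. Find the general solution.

Coefficient matrix A = [[-5, -9], [0, 4]].
Characteristic polynomial det(A - λI) = λ^2 + λ - 20 = 0.
Eigenvalues λ = -5, 4.
For λ=-5: (A-λI) row 1 is [0, -9], so an eigenvector is (1, 0).
For λ=4: (A-λI) row 1 is [-9, -9], so an eigenvector is (1, -1).
General solution: K_1e^(-5t)(1,0) + K_2e^(4t)(1,-1).

u(t) = K_1e^(-5t) + K_2e^(4t), v(t) = -K_2e^(4t)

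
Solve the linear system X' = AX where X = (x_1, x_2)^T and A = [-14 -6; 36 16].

Coefficient matrix A = [[-14, -6], [36, 16]].
Characteristic polynomial det(A - λI) = λ^2 - 2λ - 8 = 0.
Eigenvalues λ = -2, 4.
For λ=-2: (A-λI) row 1 is [-12, -6], so an eigenvector is (-1, 2).
For λ=4: (A-λI) row 1 is [-18, -6], so an eigenvector is (1, -3).
General solution: C_1e^(-2t)(-1,2) + C_2e^(4t)(1,-3).

x_1(t) = -C_1e^(-2t) + C_2e^(4t), x_2(t) = 2C_1e^(-2t) - 3C_2e^(4t)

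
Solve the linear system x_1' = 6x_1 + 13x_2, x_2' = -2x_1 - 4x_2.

x_1(t) = 3c_1e^(t)sin(t) - 2c_1e^(t)cos(t) - 2c_2e^(t)sin(t) - 3c_2e^(t)cos(t), x_2(t) = -c_1e^(t)sin(t) + c_1e^(t)cos(t) + c_2e^(t)sin(t) + c_2e^(t)cos(t)

Coefficient matrix A = [[6, 13], [-2, -4]].
Characteristic polynomial det(A - λI) = λ^2 - 2λ + 2 = 0.
Eigenvalues λ = 1 ± i (complex conjugate pair).
For λ=1+i: an eigenvector is (-2,1) - i(3,-1) = (-2 - 3i, 1 + i).
A real fundamental pair from Re and Im of e^((1+i)t)v: X_1 = e^(t)(cos(t)·(-2,1) + sin(t)·(3,-1)), X_2 = e^(t)(sin(t)·(-2,1) - cos(t)·(3,-1)).
General solution: c_1X_1 + c_2X_2.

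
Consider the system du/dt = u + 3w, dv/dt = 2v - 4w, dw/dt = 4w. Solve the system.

u(t) = C_1e^(t) + C_2e^(4t), v(t) = -2C_2e^(4t) + C_3e^(2t), w(t) = C_2e^(4t)

Coefficient matrix A = [[1, 0, 3], [0, 2, -4], [0, 0, 4]].
det(A - λI) = 0 gives eigenvalues λ = 1, 4, 2.
For λ=1: eigenvector (1,0,0).
For λ=4: eigenvector (1,-2,1).
For λ=2: eigenvector (0,1,0).
General solution: C_1e^(t)(1,0,0) + C_2e^(4t)(1,-2,1) + C_3e^(2t)(0,1,0).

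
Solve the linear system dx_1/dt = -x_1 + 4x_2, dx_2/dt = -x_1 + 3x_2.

x_1(t) = 2c_1e^(t) + 2c_2te^(t) + c_2e^(t), x_2(t) = c_1e^(t) + c_2te^(t) + c_2e^(t)

Coefficient matrix A = [[-1, 4], [-1, 3]].
Characteristic polynomial det(A - λI) = λ^2 - 2λ + 1 = 0.
Single eigenvalue λ = 1 with algebraic multiplicity 2.
Eigenvector v = (2,1); generalized eigenvector w with (A-λI)w=v is (1,1).
General solution: e^(t)[c_1·v + c_2·(t·v + w)].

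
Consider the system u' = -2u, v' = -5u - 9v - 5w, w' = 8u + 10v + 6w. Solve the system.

Coefficient matrix A = [[-2, 0, 0], [-5, -9, -5], [8, 10, 6]].
det(A - λI) = 0 gives eigenvalues λ = -2, -4, 1.
For λ=-2: eigenvector (1,0,-1).
For λ=-4: eigenvector (0,1,-1).
For λ=1: eigenvector (0,-1,2).
General solution: K_1e^(-2t)(1,0,-1) + K_2e^(-4t)(0,1,-1) + K_3e^(t)(0,-1,2).

u(t) = K_1e^(-2t), v(t) = K_2e^(-4t) - K_3e^(t), w(t) = -K_1e^(-2t) - K_2e^(-4t) + 2K_3e^(t)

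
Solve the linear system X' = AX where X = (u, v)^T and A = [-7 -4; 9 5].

u(t) = 2K_1e^(-t) + 2K_2te^(-t) - K_2e^(-t), v(t) = -3K_1e^(-t) - 3K_2te^(-t) + K_2e^(-t)

Coefficient matrix A = [[-7, -4], [9, 5]].
Characteristic polynomial det(A - λI) = λ^2 + 2λ + 1 = 0.
Single eigenvalue λ = -1 with algebraic multiplicity 2.
Eigenvector v = (2,-3); generalized eigenvector w with (A-λI)w=v is (-1,1).
General solution: e^(-t)[K_1·v + K_2·(t·v + w)].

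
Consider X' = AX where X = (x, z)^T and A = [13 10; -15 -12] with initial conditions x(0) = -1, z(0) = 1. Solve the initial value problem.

Coefficient matrix A = [[13, 10], [-15, -12]].
Characteristic polynomial det(A - λI) = λ^2 - λ - 6 = 0.
Eigenvalues λ = -2, 3.
For λ=-2: (A-λI) row 1 is [15, 10], so an eigenvector is (-2, 3).
For λ=3: (A-λI) row 1 is [10, 10], so an eigenvector is (1, -1).
General solution: c_1e^(-2t)(-2,3) + c_2e^(3t)(1,-1).
Applying x(0)=-1, z(0)=1 gives c_1=0, c_2=-1.

x(t) = -e^(3t), z(t) = e^(3t)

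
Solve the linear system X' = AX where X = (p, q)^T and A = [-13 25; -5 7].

p(t) = 2c_1e^(-3t)sin(5t) - c_1e^(-3t)cos(5t) - c_2e^(-3t)sin(5t) - 2c_2e^(-3t)cos(5t), q(t) = c_1e^(-3t)sin(5t) - c_2e^(-3t)cos(5t)

Coefficient matrix A = [[-13, 25], [-5, 7]].
Characteristic polynomial det(A - λI) = λ^2 + 6λ + 34 = 0.
Eigenvalues λ = -3 ± 5i (complex conjugate pair).
For λ=-3+5i: an eigenvector is (-1,0) - i(2,1) = (-1 - 2i, 0 - i).
A real fundamental pair from Re and Im of e^((-3+5i)t)v: X_1 = e^(-3t)(cos(5t)·(-1,0) + sin(5t)·(2,1)), X_2 = e^(-3t)(sin(5t)·(-1,0) - cos(5t)·(2,1)).
General solution: c_1X_1 + c_2X_2.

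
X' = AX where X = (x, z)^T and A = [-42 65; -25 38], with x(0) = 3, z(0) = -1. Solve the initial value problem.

x(t) = -37e^(-2t)sin(5t) + 3e^(-2t)cos(5t), z(t) = -23e^(-2t)sin(5t) - e^(-2t)cos(5t)

Coefficient matrix A = [[-42, 65], [-25, 38]].
Characteristic polynomial det(A - λI) = λ^2 + 4λ + 29 = 0.
Eigenvalues λ = -2 ± 5i (complex conjugate pair).
For λ=-2+5i: an eigenvector is (2,1) - i(-3,-2) = (2 + 3i, 1 + 2i).
A real fundamental pair from Re and Im of e^((-2+5i)t)v: X_1 = e^(-2t)(cos(5t)·(2,1) + sin(5t)·(-3,-2)), X_2 = e^(-2t)(sin(5t)·(2,1) - cos(5t)·(-3,-2)).
General solution: c_1X_1 + c_2X_2.
Applying x(0)=3, z(0)=-1 gives c_1=9, c_2=-5.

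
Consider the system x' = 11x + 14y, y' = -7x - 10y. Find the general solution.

Coefficient matrix A = [[11, 14], [-7, -10]].
Characteristic polynomial det(A - λI) = λ^2 - λ - 12 = 0.
Eigenvalues λ = -3, 4.
For λ=-3: (A-λI) row 1 is [14, 14], so an eigenvector is (-1, 1).
For λ=4: (A-λI) row 1 is [7, 14], so an eigenvector is (2, -1).
General solution: C_1e^(-3t)(-1,1) + C_2e^(4t)(2,-1).

x(t) = -C_1e^(-3t) + 2C_2e^(4t), y(t) = C_1e^(-3t) - C_2e^(4t)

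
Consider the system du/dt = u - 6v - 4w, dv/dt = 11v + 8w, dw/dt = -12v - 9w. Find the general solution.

u(t) = C_1e^(t) + C_2e^(3t), v(t) = -C_2e^(3t) + 2C_3e^(-t), w(t) = C_2e^(3t) - 3C_3e^(-t)

Coefficient matrix A = [[1, -6, -4], [0, 11, 8], [0, -12, -9]].
det(A - λI) = 0 gives eigenvalues λ = 1, 3, -1.
For λ=1: eigenvector (1,0,0).
For λ=3: eigenvector (1,-1,1).
For λ=-1: eigenvector (0,2,-3).
General solution: C_1e^(t)(1,0,0) + C_2e^(3t)(1,-1,1) + C_3e^(-t)(0,2,-3).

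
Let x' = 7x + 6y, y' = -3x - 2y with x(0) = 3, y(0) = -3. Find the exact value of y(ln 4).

-12

A = [[7,6],[-3,-2]]; eigenvalues λ = 4, 1.
Eigenvectors: (2,-1) for λ=4, (-1,1) for λ=1.
From the initial condition, c_1 = 0, c_2 = -3.
y(ln 4) = (0)(4^4)(-1) + (-3)(4^1)(1) = -12.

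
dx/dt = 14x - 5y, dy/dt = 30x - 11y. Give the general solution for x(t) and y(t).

x(t) = -c_1e^(4t) - c_2e^(-t), y(t) = -2c_1e^(4t) - 3c_2e^(-t)

Coefficient matrix A = [[14, -5], [30, -11]].
Characteristic polynomial det(A - λI) = λ^2 - 3λ - 4 = 0.
Eigenvalues λ = 4, -1.
For λ=4: (A-λI) row 1 is [10, -5], so an eigenvector is (-1, -2).
For λ=-1: (A-λI) row 1 is [15, -5], so an eigenvector is (-1, -3).
General solution: c_1e^(4t)(-1,-2) + c_2e^(-t)(-1,-3).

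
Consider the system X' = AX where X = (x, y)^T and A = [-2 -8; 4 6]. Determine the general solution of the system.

Coefficient matrix A = [[-2, -8], [4, 6]].
Characteristic polynomial det(A - λI) = λ^2 - 4λ + 20 = 0.
Eigenvalues λ = 2 ± 4i (complex conjugate pair).
For λ=2+4i: an eigenvector is (-1,1) - i(-1,0) = (-1 + i, 1).
A real fundamental pair from Re and Im of e^((2+4i)t)v: X_1 = e^(2t)(cos(4t)·(-1,1) + sin(4t)·(-1,0)), X_2 = e^(2t)(sin(4t)·(-1,1) - cos(4t)·(-1,0)).
General solution: C_1X_1 + C_2X_2.

x(t) = -C_1e^(2t)sin(4t) - C_1e^(2t)cos(4t) - C_2e^(2t)sin(4t) + C_2e^(2t)cos(4t), y(t) = C_1e^(2t)cos(4t) + C_2e^(2t)sin(4t)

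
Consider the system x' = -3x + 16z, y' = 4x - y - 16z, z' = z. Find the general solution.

Coefficient matrix A = [[-3, 0, 16], [4, -1, -16], [0, 0, 1]].
det(A - λI) = 0 gives eigenvalues λ = -3, -1, 1.
For λ=-3: eigenvector (1,-2,0).
For λ=-1: eigenvector (0,1,0).
For λ=1: eigenvector (4,0,1).
General solution: c_1e^(-3t)(1,-2,0) + c_2e^(-t)(0,1,0) + c_3e^(t)(4,0,1).

x(t) = c_1e^(-3t) + 4c_3e^(t), y(t) = -2c_1e^(-3t) + c_2e^(-t), z(t) = c_3e^(t)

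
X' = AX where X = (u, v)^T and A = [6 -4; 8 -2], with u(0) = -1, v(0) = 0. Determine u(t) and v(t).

Coefficient matrix A = [[6, -4], [8, -2]].
Characteristic polynomial det(A - λI) = λ^2 - 4λ + 20 = 0.
Eigenvalues λ = 2 ± 4i (complex conjugate pair).
For λ=2+4i: an eigenvector is (0,-1) - i(1,1) = (0 - i, -1 - i).
A real fundamental pair from Re and Im of e^((2+4i)t)v: X_1 = e^(2t)(cos(4t)·(0,-1) + sin(4t)·(1,1)), X_2 = e^(2t)(sin(4t)·(0,-1) - cos(4t)·(1,1)).
General solution: K_1X_1 + K_2X_2.
Applying u(0)=-1, v(0)=0 gives K_1=-1, K_2=1.

u(t) = -e^(2t)sin(4t) - e^(2t)cos(4t), v(t) = -2e^(2t)sin(4t)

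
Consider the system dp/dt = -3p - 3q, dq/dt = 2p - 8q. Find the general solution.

p(t) = -3C_1e^(-5t) - C_2e^(-6t), q(t) = -2C_1e^(-5t) - C_2e^(-6t)

Coefficient matrix A = [[-3, -3], [2, -8]].
Characteristic polynomial det(A - λI) = λ^2 + 11λ + 30 = 0.
Eigenvalues λ = -5, -6.
For λ=-5: (A-λI) row 1 is [2, -3], so an eigenvector is (-3, -2).
For λ=-6: (A-λI) row 1 is [3, -3], so an eigenvector is (-1, -1).
General solution: C_1e^(-5t)(-3,-2) + C_2e^(-6t)(-1,-1).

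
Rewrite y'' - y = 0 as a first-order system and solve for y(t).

y(t) = K_1e^(-t) + K_2e^(t)

Let x_1 = y, x_2 = y'. Then x_1' = x_2 and x_2' = x_1.
A = [[0,1],[1,0]]; det(A-λI) = λ^2 - 1.
Eigenvalues λ = -1, 1 with eigenvectors (1,-1), (1,1).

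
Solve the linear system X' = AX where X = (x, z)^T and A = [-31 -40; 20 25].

x(t) = -c_1e^(-3t)sin(4t) + 3c_1e^(-3t)cos(4t) + 3c_2e^(-3t)sin(4t) + c_2e^(-3t)cos(4t), z(t) = c_1e^(-3t)sin(4t) - 2c_1e^(-3t)cos(4t) - 2c_2e^(-3t)sin(4t) - c_2e^(-3t)cos(4t)

Coefficient matrix A = [[-31, -40], [20, 25]].
Characteristic polynomial det(A - λI) = λ^2 + 6λ + 25 = 0.
Eigenvalues λ = -3 ± 4i (complex conjugate pair).
For λ=-3+4i: an eigenvector is (3,-2) - i(-1,1) = (3 + i, -2 - i).
A real fundamental pair from Re and Im of e^((-3+4i)t)v: X_1 = e^(-3t)(cos(4t)·(3,-2) + sin(4t)·(-1,1)), X_2 = e^(-3t)(sin(4t)·(3,-2) - cos(4t)·(-1,1)).
General solution: c_1X_1 + c_2X_2.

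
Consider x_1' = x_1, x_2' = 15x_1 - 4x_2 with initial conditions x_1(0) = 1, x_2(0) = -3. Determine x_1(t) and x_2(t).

x_1(t) = e^(t), x_2(t) = 3e^(t) - 6e^(-4t)

Coefficient matrix A = [[1, 0], [15, -4]].
Characteristic polynomial det(A - λI) = λ^2 + 3λ - 4 = 0.
Eigenvalues λ = -4, 1.
For λ=-4: (A-λI) row 1 is [5, 0], so an eigenvector is (0, 1).
For λ=1: (A-λI) row 2 is [15, -5], so an eigenvector is (1, 3).
General solution: c_1e^(-4t)(0,1) + c_2e^(t)(1,3).
Applying x_1(0)=1, x_2(0)=-3 gives c_1=-6, c_2=1.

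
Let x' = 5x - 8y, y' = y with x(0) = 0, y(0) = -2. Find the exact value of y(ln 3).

A = [[5,-8],[0,1]]; eigenvalues λ = 1, 5.
Eigenvectors: (-2,-1) for λ=1, (-1,0) for λ=5.
From the initial condition, c_1 = 2, c_2 = -4.
y(ln 3) = (2)(3^1)(-1) + (-4)(3^5)(0) = -6.

-6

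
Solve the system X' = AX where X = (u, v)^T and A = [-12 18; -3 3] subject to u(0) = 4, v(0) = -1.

u(t) = -14e^(-3t) + 18e^(-6t), v(t) = -7e^(-3t) + 6e^(-6t)

Coefficient matrix A = [[-12, 18], [-3, 3]].
Characteristic polynomial det(A - λI) = λ^2 + 9λ + 18 = 0.
Eigenvalues λ = -6, -3.
For λ=-6: (A-λI) row 1 is [-6, 18], so an eigenvector is (3, 1).
For λ=-3: (A-λI) row 1 is [-9, 18], so an eigenvector is (2, 1).
General solution: c_1e^(-6t)(3,1) + c_2e^(-3t)(2,1).
Applying u(0)=4, v(0)=-1 gives c_1=6, c_2=-7.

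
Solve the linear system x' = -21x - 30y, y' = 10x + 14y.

Coefficient matrix A = [[-21, -30], [10, 14]].
Characteristic polynomial det(A - λI) = λ^2 + 7λ + 6 = 0.
Eigenvalues λ = -6, -1.
For λ=-6: (A-λI) row 1 is [-15, -30], so an eigenvector is (-2, 1).
For λ=-1: (A-λI) row 1 is [-20, -30], so an eigenvector is (3, -2).
General solution: c_1e^(-6t)(-2,1) + c_2e^(-t)(3,-2).

x(t) = -2c_1e^(-6t) + 3c_2e^(-t), y(t) = c_1e^(-6t) - 2c_2e^(-t)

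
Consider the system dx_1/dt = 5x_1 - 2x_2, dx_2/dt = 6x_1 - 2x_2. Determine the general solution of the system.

x_1(t) = -2C_1e^(2t) - C_2e^(t), x_2(t) = -3C_1e^(2t) - 2C_2e^(t)

Coefficient matrix A = [[5, -2], [6, -2]].
Characteristic polynomial det(A - λI) = λ^2 - 3λ + 2 = 0.
Eigenvalues λ = 2, 1.
For λ=2: (A-λI) row 1 is [3, -2], so an eigenvector is (-2, -3).
For λ=1: (A-λI) row 1 is [4, -2], so an eigenvector is (-1, -2).
General solution: C_1e^(2t)(-2,-3) + C_2e^(t)(-1,-2).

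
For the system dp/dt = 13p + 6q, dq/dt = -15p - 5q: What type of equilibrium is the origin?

unstable spiral

A = [[13,6],[-15,-5]]; det(A-λI) = λ^2 - 8λ + 25.
λ = 4 ± 3i: positive real part.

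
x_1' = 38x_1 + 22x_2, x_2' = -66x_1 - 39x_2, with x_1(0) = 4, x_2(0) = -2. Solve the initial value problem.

Coefficient matrix A = [[38, 22], [-66, -39]].
Characteristic polynomial det(A - λI) = λ^2 + λ - 30 = 0.
Eigenvalues λ = 5, -6.
For λ=5: (A-λI) row 1 is [33, 22], so an eigenvector is (2, -3).
For λ=-6: (A-λI) row 1 is [44, 22], so an eigenvector is (-1, 2).
General solution: K_1e^(5t)(2,-3) + K_2e^(-6t)(-1,2).
Applying x_1(0)=4, x_2(0)=-2 gives K_1=6, K_2=8.

x_1(t) = 12e^(5t) - 8e^(-6t), x_2(t) = -18e^(5t) + 16e^(-6t)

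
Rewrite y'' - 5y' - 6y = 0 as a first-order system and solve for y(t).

Let x_1 = y, x_2 = y'. Then x_1' = x_2 and x_2' = 6x_1 + 5x_2.
A = [[0,1],[6,5]]; det(A-λI) = λ^2 - 5λ - 6.
Eigenvalues λ = -1, 6 with eigenvectors (1,-1), (1,6).

y(t) = c_1e^(-t) + c_2e^(6t)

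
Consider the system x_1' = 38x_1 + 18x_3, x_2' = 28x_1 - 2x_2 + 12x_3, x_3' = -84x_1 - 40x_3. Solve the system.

x_1(t) = -c_1e^(2t) + 3c_3e^(-4t), x_2(t) = -c_1e^(2t) + c_2e^(-2t), x_3(t) = 2c_1e^(2t) - 7c_3e^(-4t)

Coefficient matrix A = [[38, 0, 18], [28, -2, 12], [-84, 0, -40]].
det(A - λI) = 0 gives eigenvalues λ = 2, -2, -4.
For λ=2: eigenvector (-1,-1,2).
For λ=-2: eigenvector (0,1,0).
For λ=-4: eigenvector (3,0,-7).
General solution: c_1e^(2t)(-1,-1,2) + c_2e^(-2t)(0,1,0) + c_3e^(-4t)(3,0,-7).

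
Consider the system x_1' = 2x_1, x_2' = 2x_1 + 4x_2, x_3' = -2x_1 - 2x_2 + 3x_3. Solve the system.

Coefficient matrix A = [[2, 0, 0], [2, 4, 0], [-2, -2, 3]].
det(A - λI) = 0 gives eigenvalues λ = 2, 3, 4.
For λ=2: eigenvector (1,-1,0).
For λ=3: eigenvector (0,0,1).
For λ=4: eigenvector (0,1,-2).
General solution: K_1e^(2t)(1,-1,0) + K_2e^(3t)(0,0,1) + K_3e^(4t)(0,1,-2).

x_1(t) = K_1e^(2t), x_2(t) = -K_1e^(2t) + K_3e^(4t), x_3(t) = K_2e^(3t) - 2K_3e^(4t)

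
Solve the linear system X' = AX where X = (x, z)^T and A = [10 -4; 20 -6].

x(t) = -C_1e^(2t)cos(4t) - C_2e^(2t)sin(4t), z(t) = -C_1e^(2t)sin(4t) - 2C_1e^(2t)cos(4t) - 2C_2e^(2t)sin(4t) + C_2e^(2t)cos(4t)

Coefficient matrix A = [[10, -4], [20, -6]].
Characteristic polynomial det(A - λI) = λ^2 - 4λ + 20 = 0.
Eigenvalues λ = 2 ± 4i (complex conjugate pair).
For λ=2+4i: an eigenvector is (-1,-2) - i(0,-1) = (-1, -2 + i).
A real fundamental pair from Re and Im of e^((2+4i)t)v: X_1 = e^(2t)(cos(4t)·(-1,-2) + sin(4t)·(0,-1)), X_2 = e^(2t)(sin(4t)·(-1,-2) - cos(4t)·(0,-1)).
General solution: C_1X_1 + C_2X_2.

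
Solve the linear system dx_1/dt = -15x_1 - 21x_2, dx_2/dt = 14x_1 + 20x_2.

Coefficient matrix A = [[-15, -21], [14, 20]].
Characteristic polynomial det(A - λI) = λ^2 - 5λ - 6 = 0.
Eigenvalues λ = 6, -1.
For λ=6: (A-λI) row 1 is [-21, -21], so an eigenvector is (-1, 1).
For λ=-1: (A-λI) row 1 is [-14, -21], so an eigenvector is (3, -2).
General solution: c_1e^(6t)(-1,1) + c_2e^(-t)(3,-2).

x_1(t) = -c_1e^(6t) + 3c_2e^(-t), x_2(t) = c_1e^(6t) - 2c_2e^(-t)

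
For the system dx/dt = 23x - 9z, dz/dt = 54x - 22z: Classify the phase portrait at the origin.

A = [[23,-9],[54,-22]]; det(A-λI) = λ^2 - λ - 20.
λ = 5, -4: opposite signs.

saddle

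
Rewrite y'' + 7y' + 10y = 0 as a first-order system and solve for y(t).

Let x_1 = y, x_2 = y'. Then x_1' = x_2 and x_2' = -10x_1 - 7x_2.
A = [[0,1],[-10,-7]]; det(A-λI) = λ^2 + 7λ + 10.
Eigenvalues λ = -5, -2 with eigenvectors (1,-5), (1,-2).

y(t) = K_1e^(-5t) + K_2e^(-2t)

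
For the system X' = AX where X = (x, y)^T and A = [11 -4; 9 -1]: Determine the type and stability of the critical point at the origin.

unstable improper node

A = [[11,-4],[9,-1]]; det(A-λI) = λ^2 - 10λ + 25.
repeated λ = 5 with a single eigenvector.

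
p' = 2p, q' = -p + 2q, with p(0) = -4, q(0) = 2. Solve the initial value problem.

Coefficient matrix A = [[2, 0], [-1, 2]].
Characteristic polynomial det(A - λI) = λ^2 - 4λ + 4 = 0.
Single eigenvalue λ = 2 with algebraic multiplicity 2.
Eigenvector v = (0,-1); generalized eigenvector w with (A-λI)w=v is (1,2).
General solution: e^(2t)[c_1·v + c_2·(t·v + w)].
Applying p(0)=-4, q(0)=2 gives c_1=-10, c_2=-4.

p(t) = -4e^(2t), q(t) = 4te^(2t) + 2e^(2t)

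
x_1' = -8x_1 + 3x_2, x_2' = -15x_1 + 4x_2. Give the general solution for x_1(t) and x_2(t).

x_1(t) = -K_1e^(-2t)cos(3t) - K_2e^(-2t)sin(3t), x_2(t) = K_1e^(-2t)sin(3t) - 2K_1e^(-2t)cos(3t) - 2K_2e^(-2t)sin(3t) - K_2e^(-2t)cos(3t)

Coefficient matrix A = [[-8, 3], [-15, 4]].
Characteristic polynomial det(A - λI) = λ^2 + 4λ + 13 = 0.
Eigenvalues λ = -2 ± 3i (complex conjugate pair).
For λ=-2+3i: an eigenvector is (-1,-2) - i(0,1) = (-1, -2 - i).
A real fundamental pair from Re and Im of e^((-2+3i)t)v: X_1 = e^(-2t)(cos(3t)·(-1,-2) + sin(3t)·(0,1)), X_2 = e^(-2t)(sin(3t)·(-1,-2) - cos(3t)·(0,1)).
General solution: K_1X_1 + K_2X_2.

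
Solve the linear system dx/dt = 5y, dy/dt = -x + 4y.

x(t) = c_1e^(2t)sin(t) + 2c_1e^(2t)cos(t) + 2c_2e^(2t)sin(t) - c_2e^(2t)cos(t), y(t) = c_1e^(2t)cos(t) + c_2e^(2t)sin(t)

Coefficient matrix A = [[0, 5], [-1, 4]].
Characteristic polynomial det(A - λI) = λ^2 - 4λ + 5 = 0.
Eigenvalues λ = 2 ± i (complex conjugate pair).
For λ=2+i: an eigenvector is (2,1) - i(1,0) = (2 - i, 1).
A real fundamental pair from Re and Im of e^((2+i)t)v: X_1 = e^(2t)(cos(t)·(2,1) + sin(t)·(1,0)), X_2 = e^(2t)(sin(t)·(2,1) - cos(t)·(1,0)).
General solution: c_1X_1 + c_2X_2.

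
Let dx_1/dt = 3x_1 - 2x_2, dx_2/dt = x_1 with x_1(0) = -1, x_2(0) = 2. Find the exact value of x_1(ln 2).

-14

A = [[3,-2],[1,0]]; eigenvalues λ = 1, 2.
Eigenvectors: (1,1) for λ=1, (2,1) for λ=2.
From the initial condition, c_1 = 5, c_2 = -3.
x_1(ln 2) = (5)(2^1)(1) + (-3)(2^2)(2) = -14.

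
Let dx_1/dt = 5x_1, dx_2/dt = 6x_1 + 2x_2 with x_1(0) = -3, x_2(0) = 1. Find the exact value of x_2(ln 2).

-164

A = [[5,0],[6,2]]; eigenvalues λ = 5, 2.
Eigenvectors: (1,2) for λ=5, (0,-1) for λ=2.
From the initial condition, c_1 = -3, c_2 = -7.
x_2(ln 2) = (-3)(2^5)(2) + (-7)(2^2)(-1) = -164.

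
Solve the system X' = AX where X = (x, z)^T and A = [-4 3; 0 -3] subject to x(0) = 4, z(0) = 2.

Coefficient matrix A = [[-4, 3], [0, -3]].
Characteristic polynomial det(A - λI) = λ^2 + 7λ + 12 = 0.
Eigenvalues λ = -3, -4.
For λ=-3: (A-λI) row 1 is [-1, 3], so an eigenvector is (3, 1).
For λ=-4: (A-λI) row 1 is [0, 3], so an eigenvector is (1, 0).
General solution: C_1e^(-3t)(3,1) + C_2e^(-4t)(1,0).
Applying x(0)=4, z(0)=2 gives C_1=2, C_2=-2.

x(t) = 6e^(-3t) - 2e^(-4t), z(t) = 2e^(-3t)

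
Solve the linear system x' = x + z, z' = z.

x(t) = -K_1e^(t) - K_2te^(t) + K_2e^(t), z(t) = -K_2e^(t)

Coefficient matrix A = [[1, 1], [0, 1]].
Characteristic polynomial det(A - λI) = λ^2 - 2λ + 1 = 0.
Single eigenvalue λ = 1 with algebraic multiplicity 2.
Eigenvector v = (-1,0); generalized eigenvector w with (A-λI)w=v is (1,-1).
General solution: e^(t)[K_1·v + K_2·(t·v + w)].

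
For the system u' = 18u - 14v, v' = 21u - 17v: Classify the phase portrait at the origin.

A = [[18,-14],[21,-17]]; det(A-λI) = λ^2 - λ - 12.
λ = -3, 4: opposite signs.

saddle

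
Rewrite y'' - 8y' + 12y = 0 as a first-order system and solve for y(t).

y(t) = K_1e^(2t) + K_2e^(6t)

Let x_1 = y, x_2 = y'. Then x_1' = x_2 and x_2' = -12x_1 + 8x_2.
A = [[0,1],[-12,8]]; det(A-λI) = λ^2 - 8λ + 12.
Eigenvalues λ = 2, 6 with eigenvectors (1,2), (1,6).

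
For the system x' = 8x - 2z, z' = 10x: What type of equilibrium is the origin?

A = [[8,-2],[10,0]]; det(A-λI) = λ^2 - 8λ + 20.
λ = 4 ± 2i: positive real part.

unstable spiral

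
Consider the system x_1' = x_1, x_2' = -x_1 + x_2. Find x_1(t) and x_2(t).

Coefficient matrix A = [[1, 0], [-1, 1]].
Characteristic polynomial det(A - λI) = λ^2 - 2λ + 1 = 0.
Single eigenvalue λ = 1 with algebraic multiplicity 2.
Eigenvector v = (0,-1); generalized eigenvector w with (A-λI)w=v is (1,-3).
General solution: e^(t)[C_1·v + C_2·(t·v + w)].

x_1(t) = C_2e^(t), x_2(t) = -C_1e^(t) - C_2te^(t) - 3C_2e^(t)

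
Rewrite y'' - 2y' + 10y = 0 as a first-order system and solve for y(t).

Let x_1 = y, x_2 = y'. Then x_1' = x_2 and x_2' = -10x_1 + 2x_2.
A = [[0,1],[-10,2]]; det(A-λI) = λ^2 - 2λ + 10.
Eigenvalues λ = 1 ± 3i.

y(t) = K_1e^(t)cos(3t) + K_2e^(t)sin(3t)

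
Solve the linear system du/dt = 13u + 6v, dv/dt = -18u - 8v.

Coefficient matrix A = [[13, 6], [-18, -8]].
Characteristic polynomial det(A - λI) = λ^2 - 5λ + 4 = 0.
Eigenvalues λ = 1, 4.
For λ=1: (A-λI) row 1 is [12, 6], so an eigenvector is (1, -2).
For λ=4: (A-λI) row 1 is [9, 6], so an eigenvector is (-2, 3).
General solution: C_1e^(t)(1,-2) + C_2e^(4t)(-2,3).

u(t) = C_1e^(t) - 2C_2e^(4t), v(t) = -2C_1e^(t) + 3C_2e^(4t)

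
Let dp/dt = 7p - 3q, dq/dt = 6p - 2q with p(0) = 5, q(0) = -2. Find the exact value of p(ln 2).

178

A = [[7,-3],[6,-2]]; eigenvalues λ = 1, 4.
Eigenvectors: (-1,-2) for λ=1, (-1,-1) for λ=4.
From the initial condition, c_1 = 7, c_2 = -12.
p(ln 2) = (7)(2^1)(-1) + (-12)(2^4)(-1) = 178.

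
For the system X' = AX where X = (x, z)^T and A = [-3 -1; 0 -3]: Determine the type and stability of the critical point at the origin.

stable improper node

A = [[-3,-1],[0,-3]]; det(A-λI) = λ^2 + 6λ + 9.
repeated λ = -3 with a single eigenvector.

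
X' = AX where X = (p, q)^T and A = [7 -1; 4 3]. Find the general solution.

Coefficient matrix A = [[7, -1], [4, 3]].
Characteristic polynomial det(A - λI) = λ^2 - 10λ + 25 = 0.
Single eigenvalue λ = 5 with algebraic multiplicity 2.
Eigenvector v = (1,2); generalized eigenvector w with (A-λI)w=v is (-1,-3).
General solution: e^(5t)[K_1·v + K_2·(t·v + w)].

p(t) = K_1e^(5t) + K_2te^(5t) - K_2e^(5t), q(t) = 2K_1e^(5t) + 2K_2te^(5t) - 3K_2e^(5t)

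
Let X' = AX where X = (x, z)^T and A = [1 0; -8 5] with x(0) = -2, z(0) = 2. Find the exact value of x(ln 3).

A = [[1,0],[-8,5]]; eigenvalues λ = 5, 1.
Eigenvectors: (0,1) for λ=5, (-1,-2) for λ=1.
From the initial condition, c_1 = 6, c_2 = 2.
x(ln 3) = (6)(3^5)(0) + (2)(3^1)(-1) = -6.

-6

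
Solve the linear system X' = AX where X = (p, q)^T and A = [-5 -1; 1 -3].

p(t) = c_1e^(-4t) + c_2te^(-4t) + 2c_2e^(-4t), q(t) = -c_1e^(-4t) - c_2te^(-4t) - 3c_2e^(-4t)

Coefficient matrix A = [[-5, -1], [1, -3]].
Characteristic polynomial det(A - λI) = λ^2 + 8λ + 16 = 0.
Single eigenvalue λ = -4 with algebraic multiplicity 2.
Eigenvector v = (1,-1); generalized eigenvector w with (A-λI)w=v is (2,-3).
General solution: e^(-4t)[c_1·v + c_2·(t·v + w)].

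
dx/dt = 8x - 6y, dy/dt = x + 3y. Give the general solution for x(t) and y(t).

Coefficient matrix A = [[8, -6], [1, 3]].
Characteristic polynomial det(A - λI) = λ^2 - 11λ + 30 = 0.
Eigenvalues λ = 6, 5.
For λ=6: (A-λI) row 1 is [2, -6], so an eigenvector is (-3, -1).
For λ=5: (A-λI) row 1 is [3, -6], so an eigenvector is (-2, -1).
General solution: K_1e^(6t)(-3,-1) + K_2e^(5t)(-2,-1).

x(t) = -3K_1e^(6t) - 2K_2e^(5t), y(t) = -K_1e^(6t) - K_2e^(5t)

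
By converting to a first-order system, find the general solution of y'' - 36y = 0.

y(t) = C_1e^(6t) + C_2e^(-6t)

Let x_1 = y, x_2 = y'. Then x_1' = x_2 and x_2' = 36x_1.
A = [[0,1],[36,0]]; det(A-λI) = λ^2 - 36.
Eigenvalues λ = 6, -6 with eigenvectors (1,6), (1,-6).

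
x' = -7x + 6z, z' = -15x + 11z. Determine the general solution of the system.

x(t) = -C_1e^(2t)sin(3t) - C_1e^(2t)cos(3t) - C_2e^(2t)sin(3t) + C_2e^(2t)cos(3t), z(t) = -C_1e^(2t)sin(3t) - 2C_1e^(2t)cos(3t) - 2C_2e^(2t)sin(3t) + C_2e^(2t)cos(3t)

Coefficient matrix A = [[-7, 6], [-15, 11]].
Characteristic polynomial det(A - λI) = λ^2 - 4λ + 13 = 0.
Eigenvalues λ = 2 ± 3i (complex conjugate pair).
For λ=2+3i: an eigenvector is (-1,-2) - i(-1,-1) = (-1 + i, -2 + i).
A real fundamental pair from Re and Im of e^((2+3i)t)v: X_1 = e^(2t)(cos(3t)·(-1,-2) + sin(3t)·(-1,-1)), X_2 = e^(2t)(sin(3t)·(-1,-2) - cos(3t)·(-1,-1)).
General solution: C_1X_1 + C_2X_2.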